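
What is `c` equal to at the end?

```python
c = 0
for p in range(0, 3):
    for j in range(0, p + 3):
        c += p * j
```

p=0,j=0: c = 0+0 = 0
p=0,j=1: c = 0+0 = 0
p=0,j=2: c = 0+0 = 0
p=1,j=0: c = 0+0 = 0
p=1,j=1: c = 0+1 = 1
p=1,j=2: c = 1+2 = 3
p=1,j=3: c = 3+3 = 6
p=2,j=0: c = 6+0 = 6
p=2,j=1: c = 6+2 = 8
p=2,j=2: c = 8+4 = 12
p=2,j=3: c = 12+6 = 18
p=2,j=4: c = 18+8 = 26

26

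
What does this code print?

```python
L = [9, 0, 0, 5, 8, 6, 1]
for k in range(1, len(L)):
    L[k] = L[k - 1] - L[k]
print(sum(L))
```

6

k=1: L[1] = 9-0 = 9 → [9, 9, 0, 5, 8, 6, 1]
k=2: L[2] = 9-0 = 9 → [9, 9, 9, 5, 8, 6, 1]
k=3: L[3] = 9-5 = 4 → [9, 9, 9, 4, 8, 6, 1]
k=4: L[4] = 4-8 = -4 → [9, 9, 9, 4, -4, 6, 1]
k=5: L[5] = (-4)-6 = -10 → [9, 9, 9, 4, -4, -10, 1]
k=6: L[6] = (-10)-1 = -11 → [9, 9, 9, 4, -4, -10, -11]
sum = 6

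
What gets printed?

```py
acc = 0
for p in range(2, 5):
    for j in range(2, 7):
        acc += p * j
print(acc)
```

p=2,j=2: acc = 0+4 = 4
p=2,j=3: acc = 4+6 = 10
p=2,j=4: acc = 10+8 = 18
p=2,j=5: acc = 18+10 = 28
p=2,j=6: acc = 28+12 = 40
p=3,j=2: acc = 40+6 = 46
p=3,j=3: acc = 46+9 = 55
p=3,j=4: acc = 55+12 = 67
p=3,j=5: acc = 67+15 = 82
p=3,j=6: acc = 82+18 = 100
p=4,j=2: acc = 100+8 = 108
p=4,j=3: acc = 108+12 = 120
p=4,j=4: acc = 120+16 = 136
p=4,j=5: acc = 136+20 = 156
p=4,j=6: acc = 156+24 = 180

180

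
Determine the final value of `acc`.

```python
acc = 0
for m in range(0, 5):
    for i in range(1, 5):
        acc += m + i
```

m=0,i=1: acc = 0+1 = 1
m=0,i=2: acc = 1+2 = 3
m=0,i=3: acc = 3+3 = 6
m=0,i=4: acc = 6+4 = 10
m=1,i=1: acc = 10+2 = 12
m=1,i=2: acc = 12+3 = 15
m=1,i=3: acc = 15+4 = 19
m=1,i=4: acc = 19+5 = 24
m=2,i=1: acc = 24+3 = 27
m=2,i=2: acc = 27+4 = 31
m=2,i=3: acc = 31+5 = 36
m=2,i=4: acc = 36+6 = 42
m=3,i=1: acc = 42+4 = 46
m=3,i=2: acc = 46+5 = 51
m=3,i=3: acc = 51+6 = 57
m=3,i=4: acc = 57+7 = 64
m=4,i=1: acc = 64+5 = 69
m=4,i=2: acc = 69+6 = 75
m=4,i=3: acc = 75+7 = 82
m=4,i=4: acc = 82+8 = 90

90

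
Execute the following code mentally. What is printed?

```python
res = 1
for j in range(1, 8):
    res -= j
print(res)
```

j=1: res = 1-1 = 0
j=2: res = 0-2 = -2
j=3: res = (-2)-3 = -5
j=4: res = (-5)-4 = -9
j=5: res = (-9)-5 = -14
j=6: res = (-14)-6 = -20
j=7: res = (-20)-7 = -27

-27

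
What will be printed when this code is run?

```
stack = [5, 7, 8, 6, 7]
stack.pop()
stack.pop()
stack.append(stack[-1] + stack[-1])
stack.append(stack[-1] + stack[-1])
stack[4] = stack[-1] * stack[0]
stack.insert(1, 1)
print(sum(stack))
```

197

pop() removes 7 → [5, 7, 8, 6]
pop() removes 6 → [5, 7, 8]
append stack[-1]+stack[-1] = 8+8 = 16 → [5, 7, 8, 16]
append stack[-1]+stack[-1] = 16+16 = 32 → [5, 7, 8, 16, 32]
stack[4] = stack[-1]*stack[0] = 32*5 = 160 → [5, 7, 8, 16, 160]
insert 1 at 1 → [5, 1, 7, 8, 16, 160]
sum = 197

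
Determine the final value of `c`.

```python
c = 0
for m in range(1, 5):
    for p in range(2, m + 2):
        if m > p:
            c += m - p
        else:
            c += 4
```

m=1,p=2: not 1>2, c = 0+4 = 4
m=2,p=2: not 2>2, c = 4+4 = 8
m=2,p=3: not 2>3, c = 8+4 = 12
m=3,p=2: 3>2, c = 12+1 = 13
m=3,p=3: not 3>3, c = 13+4 = 17
m=3,p=4: not 3>4, c = 17+4 = 21
m=4,p=2: 4>2, c = 21+2 = 23
m=4,p=3: 4>3, c = 23+1 = 24
m=4,p=4: not 4>4, c = 24+4 = 28
m=4,p=5: not 4>5, c = 28+4 = 32

32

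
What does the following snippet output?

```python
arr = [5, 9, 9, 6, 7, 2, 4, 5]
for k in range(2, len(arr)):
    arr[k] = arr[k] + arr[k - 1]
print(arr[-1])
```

42

k=2: arr[2] = 9+9 = 18 → [5, 9, 18, 6, 7, 2, 4, 5]
k=3: arr[3] = 6+18 = 24 → [5, 9, 18, 24, 7, 2, 4, 5]
k=4: arr[4] = 7+24 = 31 → [5, 9, 18, 24, 31, 2, 4, 5]
k=5: arr[5] = 2+31 = 33 → [5, 9, 18, 24, 31, 33, 4, 5]
k=6: arr[6] = 4+33 = 37 → [5, 9, 18, 24, 31, 33, 37, 5]
k=7: arr[7] = 5+37 = 42 → [5, 9, 18, 24, 31, 33, 37, 42]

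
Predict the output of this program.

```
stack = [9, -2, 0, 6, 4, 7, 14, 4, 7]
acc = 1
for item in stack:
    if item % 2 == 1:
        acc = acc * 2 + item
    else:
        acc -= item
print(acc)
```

item=9: odd, acc = 1*2+9 = 11
item=-2: not odd, acc = 11-(-2) = 13
item=0: not odd, acc = 13-0 = 13
item=6: not odd, acc = 13-6 = 7
item=4: not odd, acc = 7-4 = 3
item=7: odd, acc = 3*2+7 = 13
item=14: not odd, acc = 13-14 = -1
item=4: not odd, acc = (-1)-4 = -5
item=7: odd, acc = (-5)*2+7 = -3

-3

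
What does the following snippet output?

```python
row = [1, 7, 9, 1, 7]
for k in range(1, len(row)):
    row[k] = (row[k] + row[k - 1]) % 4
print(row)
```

k=1: row[1] = (7+1)%4 = 0 → [1, 0, 9, 1, 7]
k=2: row[2] = (9+0)%4 = 1 → [1, 0, 1, 1, 7]
k=3: row[3] = (1+1)%4 = 2 → [1, 0, 1, 2, 7]
k=4: row[4] = (7+2)%4 = 1 → [1, 0, 1, 2, 1]

[1, 0, 1, 2, 1]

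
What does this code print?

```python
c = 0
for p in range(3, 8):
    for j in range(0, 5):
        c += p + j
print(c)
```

p=3,j=0: c = 0+3 = 3
p=3,j=1: c = 3+4 = 7
p=3,j=2: c = 7+5 = 12
p=3,j=3: c = 12+6 = 18
p=3,j=4: c = 18+7 = 25
p=4,j=0: c = 25+4 = 29
p=4,j=1: c = 29+5 = 34
p=4,j=2: c = 34+6 = 40
p=4,j=3: c = 40+7 = 47
p=4,j=4: c = 47+8 = 55
p=5,j=0: c = 55+5 = 60
p=5,j=1: c = 60+6 = 66
p=5,j=2: c = 66+7 = 73
p=5,j=3: c = 73+8 = 81
p=5,j=4: c = 81+9 = 90
p=6,j=0: c = 90+6 = 96
p=6,j=1: c = 96+7 = 103
p=6,j=2: c = 103+8 = 111
p=6,j=3: c = 111+9 = 120
p=6,j=4: c = 120+10 = 130
p=7,j=0: c = 130+7 = 137
p=7,j=1: c = 137+8 = 145
p=7,j=2: c = 145+9 = 154
p=7,j=3: c = 154+10 = 164
p=7,j=4: c = 164+11 = 175

175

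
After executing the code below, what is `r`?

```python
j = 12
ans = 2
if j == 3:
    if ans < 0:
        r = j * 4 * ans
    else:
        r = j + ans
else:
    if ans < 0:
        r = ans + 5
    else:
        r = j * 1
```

12

j=12, ans=2
j == 3 is False; ans < 0 is False
→ r = j * 1 = 12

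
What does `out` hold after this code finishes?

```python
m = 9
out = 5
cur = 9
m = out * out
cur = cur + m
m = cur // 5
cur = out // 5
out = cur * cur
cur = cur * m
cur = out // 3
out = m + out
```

7

m = 5*5 = 25
cur = 9+25 = 34
m = 34//5 = 6
cur = 5//5 = 1
out = 1*1 = 1
cur = 1*6 = 6
cur = 1//3 = 0
out = 6+1 = 7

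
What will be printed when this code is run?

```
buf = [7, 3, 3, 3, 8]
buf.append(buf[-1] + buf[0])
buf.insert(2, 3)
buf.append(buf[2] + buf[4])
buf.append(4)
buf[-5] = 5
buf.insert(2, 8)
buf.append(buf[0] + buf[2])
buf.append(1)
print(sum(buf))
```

append buf[-1]+buf[0] = 8+7 = 15 → [7, 3, 3, 3, 8, 15]
insert 3 at 2 → [7, 3, 3, 3, 3, 8, 15]
append buf[2]+buf[4] = 3+3 = 6 → [7, 3, 3, 3, 3, 8, 15, 6]
append 4 → [7, 3, 3, 3, 3, 8, 15, 6, 4]
buf[-5] = 5 → [7, 3, 3, 3, 5, 8, 15, 6, 4]
insert 8 at 2 → [7, 3, 8, 3, 3, 5, 8, 15, 6, 4]
append buf[0]+buf[2] = 7+8 = 15 → [7, 3, 8, 3, 3, 5, 8, 15, 6, 4, 15]
append 1 → [7, 3, 8, 3, 3, 5, 8, 15, 6, 4, 15, 1]
sum = 78

78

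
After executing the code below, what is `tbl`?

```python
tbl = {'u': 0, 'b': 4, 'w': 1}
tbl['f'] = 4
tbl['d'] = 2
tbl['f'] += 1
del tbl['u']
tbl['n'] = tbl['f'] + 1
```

{'b': 4, 'w': 1, 'f': 5, 'd': 2, 'n': 6}

tbl['f'] = 4 → {'u': 0, 'b': 4, 'w': 1, 'f': 4}
tbl['d'] = 2 → {'u': 0, 'b': 4, 'w': 1, 'f': 4, 'd': 2}
tbl['f'] = 4+1 = 5 → {'u': 0, 'b': 4, 'w': 1, 'f': 5, 'd': 2}
del 'u' → {'b': 4, 'w': 1, 'f': 5, 'd': 2}
tbl['n'] = tbl['f']+1 = 6 → {'b': 4, 'w': 1, 'f': 5, 'd': 2, 'n': 6}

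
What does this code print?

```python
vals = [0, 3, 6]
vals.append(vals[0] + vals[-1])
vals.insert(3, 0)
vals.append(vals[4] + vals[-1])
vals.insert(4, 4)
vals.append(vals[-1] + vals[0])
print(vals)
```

[0, 3, 6, 0, 4, 6, 12, 12]

append vals[0]+vals[-1] = 0+6 = 6 → [0, 3, 6, 6]
insert 0 at 3 → [0, 3, 6, 0, 6]
append vals[4]+vals[-1] = 6+6 = 12 → [0, 3, 6, 0, 6, 12]
insert 4 at 4 → [0, 3, 6, 0, 4, 6, 12]
append vals[-1]+vals[0] = 12+0 = 12 → [0, 3, 6, 0, 4, 6, 12, 12]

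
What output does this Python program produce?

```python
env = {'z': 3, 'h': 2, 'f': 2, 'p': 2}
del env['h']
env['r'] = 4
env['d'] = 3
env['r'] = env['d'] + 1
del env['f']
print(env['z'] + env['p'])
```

del 'h' → {'z': 3, 'f': 2, 'p': 2}
env['r'] = 4 → {'z': 3, 'f': 2, 'p': 2, 'r': 4}
env['d'] = 3 → {'z': 3, 'f': 2, 'p': 2, 'r': 4, 'd': 3}
env['r'] = env['d']+1 = 4 → {'z': 3, 'f': 2, 'p': 2, 'r': 4, 'd': 3}
del 'f' → {'z': 3, 'p': 2, 'r': 4, 'd': 3}
env['z']+env['p'] = 3+2 = 5

5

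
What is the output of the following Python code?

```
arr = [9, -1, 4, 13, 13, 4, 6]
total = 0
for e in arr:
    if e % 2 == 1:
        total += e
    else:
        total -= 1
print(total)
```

31

e=9: odd, total = 0+9 = 9
e=-1: odd, total = 9+(-1) = 8
e=4: not odd, total = 8-1 = 7
e=13: odd, total = 7+13 = 20
e=13: odd, total = 20+13 = 33
e=4: not odd, total = 33-1 = 32
e=6: not odd, total = 32-1 = 31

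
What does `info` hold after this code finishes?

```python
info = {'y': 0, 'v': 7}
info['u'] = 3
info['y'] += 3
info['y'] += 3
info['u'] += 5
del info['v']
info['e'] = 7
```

info['u'] = 3 → {'y': 0, 'v': 7, 'u': 3}
info['y'] = 0+3 = 3 → {'y': 3, 'v': 7, 'u': 3}
info['y'] = 3+3 = 6 → {'y': 6, 'v': 7, 'u': 3}
info['u'] = 3+5 = 8 → {'y': 6, 'v': 7, 'u': 8}
del 'v' → {'y': 6, 'u': 8}
info['e'] = 7 → {'y': 6, 'u': 8, 'e': 7}

{'y': 6, 'u': 8, 'e': 7}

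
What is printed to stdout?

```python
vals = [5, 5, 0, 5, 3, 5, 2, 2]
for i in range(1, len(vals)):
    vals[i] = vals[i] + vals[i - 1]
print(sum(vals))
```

i=1: vals[1] = 5+5 = 10 → [5, 10, 0, 5, 3, 5, 2, 2]
i=2: vals[2] = 0+10 = 10 → [5, 10, 10, 5, 3, 5, 2, 2]
i=3: vals[3] = 5+10 = 15 → [5, 10, 10, 15, 3, 5, 2, 2]
i=4: vals[4] = 3+15 = 18 → [5, 10, 10, 15, 18, 5, 2, 2]
i=5: vals[5] = 5+18 = 23 → [5, 10, 10, 15, 18, 23, 2, 2]
i=6: vals[6] = 2+23 = 25 → [5, 10, 10, 15, 18, 23, 25, 2]
i=7: vals[7] = 2+25 = 27 → [5, 10, 10, 15, 18, 23, 25, 27]
sum = 133

133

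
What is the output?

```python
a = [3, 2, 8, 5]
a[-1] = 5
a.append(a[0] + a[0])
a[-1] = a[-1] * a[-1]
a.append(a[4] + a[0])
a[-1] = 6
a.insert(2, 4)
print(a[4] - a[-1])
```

a[-1] = 5 → [3, 2, 8, 5]
append a[0]+a[0] = 3+3 = 6 → [3, 2, 8, 5, 6]
a[-1] = a[-1]*a[-1] = 6*6 = 36 → [3, 2, 8, 5, 36]
append a[4]+a[0] = 36+3 = 39 → [3, 2, 8, 5, 36, 39]
a[-1] = 6 → [3, 2, 8, 5, 36, 6]
insert 4 at 2 → [3, 2, 4, 8, 5, 36, 6]
a[4]-a[-1] = 5-6 = -1

-1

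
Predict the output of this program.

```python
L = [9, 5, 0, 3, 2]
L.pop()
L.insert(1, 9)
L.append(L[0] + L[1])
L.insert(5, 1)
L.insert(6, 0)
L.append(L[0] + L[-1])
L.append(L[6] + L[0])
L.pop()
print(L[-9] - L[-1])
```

pop() removes 2 → [9, 5, 0, 3]
insert 9 at 1 → [9, 9, 5, 0, 3]
append L[0]+L[1] = 9+9 = 18 → [9, 9, 5, 0, 3, 18]
insert 1 at 5 → [9, 9, 5, 0, 3, 1, 18]
insert 0 at 6 → [9, 9, 5, 0, 3, 1, 0, 18]
append L[0]+L[-1] = 9+18 = 27 → [9, 9, 5, 0, 3, 1, 0, 18, 27]
append L[6]+L[0] = 0+9 = 9 → [9, 9, 5, 0, 3, 1, 0, 18, 27, 9]
pop() removes 9 → [9, 9, 5, 0, 3, 1, 0, 18, 27]
L[-9]-L[-1] = 9-27 = -18

-18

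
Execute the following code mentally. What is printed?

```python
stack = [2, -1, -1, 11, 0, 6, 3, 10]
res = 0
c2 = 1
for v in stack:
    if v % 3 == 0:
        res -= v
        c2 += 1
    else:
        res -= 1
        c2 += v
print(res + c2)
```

11

v=2: not %3==0, res = 0-1 = -1; c2=3
v=-1: not %3==0, res = (-1)-1 = -2; c2=2
v=-1: not %3==0, res = (-2)-1 = -3; c2=1
v=11: not %3==0, res = (-3)-1 = -4; c2=12
v=0: %3==0, res = (-4)-0 = -4; c2=13
v=6: %3==0, res = (-4)-6 = -10; c2=14
v=3: %3==0, res = (-10)-3 = -13; c2=15
v=10: not %3==0, res = (-13)-1 = -14; c2=25
res+c2 = (-14)+25 = 11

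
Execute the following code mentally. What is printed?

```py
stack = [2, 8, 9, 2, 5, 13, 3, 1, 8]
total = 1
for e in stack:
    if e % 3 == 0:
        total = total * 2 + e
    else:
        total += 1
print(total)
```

e=2: not %3==0, total = 1+1 = 2
e=8: not %3==0, total = 2+1 = 3
e=9: %3==0, total = 3*2+9 = 15
e=2: not %3==0, total = 15+1 = 16
e=5: not %3==0, total = 16+1 = 17
e=13: not %3==0, total = 17+1 = 18
e=3: %3==0, total = 18*2+3 = 39
e=1: not %3==0, total = 39+1 = 40
e=8: not %3==0, total = 40+1 = 41

41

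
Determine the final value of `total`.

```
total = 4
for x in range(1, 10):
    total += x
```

x=1: total = 4+1 = 5
x=2: total = 5+2 = 7
x=3: total = 7+3 = 10
x=4: total = 10+4 = 14
x=5: total = 14+5 = 19
x=6: total = 19+6 = 25
x=7: total = 25+7 = 32
x=8: total = 32+8 = 40
x=9: total = 40+9 = 49

49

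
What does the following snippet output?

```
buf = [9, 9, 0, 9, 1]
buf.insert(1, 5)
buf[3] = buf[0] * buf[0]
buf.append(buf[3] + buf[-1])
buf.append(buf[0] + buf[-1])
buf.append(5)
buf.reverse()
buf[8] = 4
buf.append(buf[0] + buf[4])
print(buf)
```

[5, 91, 82, 1, 9, 81, 9, 5, 4, 14]

insert 5 at 1 → [9, 5, 9, 0, 9, 1]
buf[3] = buf[0]*buf[0] = 9*9 = 81 → [9, 5, 9, 81, 9, 1]
append buf[3]+buf[-1] = 81+1 = 82 → [9, 5, 9, 81, 9, 1, 82]
append buf[0]+buf[-1] = 9+82 = 91 → [9, 5, 9, 81, 9, 1, 82, 91]
append 5 → [9, 5, 9, 81, 9, 1, 82, 91, 5]
reverse → [5, 91, 82, 1, 9, 81, 9, 5, 9]
buf[8] = 4 → [5, 91, 82, 1, 9, 81, 9, 5, 4]
append buf[0]+buf[4] = 5+9 = 14 → [5, 91, 82, 1, 9, 81, 9, 5, 4, 14]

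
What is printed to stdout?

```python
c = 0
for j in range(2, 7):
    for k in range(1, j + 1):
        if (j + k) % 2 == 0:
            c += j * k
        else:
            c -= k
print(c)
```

j=2,k=1: odd sum, c = 0-1 = -1
j=2,k=2: even sum, c = (-1)+4 = 3
j=3,k=1: even sum, c = 3+3 = 6
j=3,k=2: odd sum, c = 6-2 = 4
j=3,k=3: even sum, c = 4+9 = 13
j=4,k=1: odd sum, c = 13-1 = 12
j=4,k=2: even sum, c = 12+8 = 20
j=4,k=3: odd sum, c = 20-3 = 17
j=4,k=4: even sum, c = 17+16 = 33
j=5,k=1: even sum, c = 33+5 = 38
j=5,k=2: odd sum, c = 38-2 = 36
j=5,k=3: even sum, c = 36+15 = 51
j=5,k=4: odd sum, c = 51-4 = 47
j=5,k=5: even sum, c = 47+25 = 72
j=6,k=1: odd sum, c = 72-1 = 71
j=6,k=2: even sum, c = 71+12 = 83
j=6,k=3: odd sum, c = 83-3 = 80
j=6,k=4: even sum, c = 80+24 = 104
j=6,k=5: odd sum, c = 104-5 = 99
j=6,k=6: even sum, c = 99+36 = 135

135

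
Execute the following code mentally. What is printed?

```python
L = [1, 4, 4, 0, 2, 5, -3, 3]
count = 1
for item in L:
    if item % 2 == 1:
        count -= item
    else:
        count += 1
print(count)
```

item=1: odd, count = 1-1 = 0
item=4: not odd, count = 0+1 = 1
item=4: not odd, count = 1+1 = 2
item=0: not odd, count = 2+1 = 3
item=2: not odd, count = 3+1 = 4
item=5: odd, count = 4-5 = -1
item=-3: odd, count = (-1)-(-3) = 2
item=3: odd, count = 2-3 = -1

-1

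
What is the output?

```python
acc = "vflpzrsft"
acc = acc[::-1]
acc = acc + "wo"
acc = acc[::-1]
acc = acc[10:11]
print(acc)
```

reverse → 'tfsrzplfv'
+ 'wo' → 'tfsrzplfvwo'
reverse → 'owvflpzrsft'
slice [10:11] → 't'

t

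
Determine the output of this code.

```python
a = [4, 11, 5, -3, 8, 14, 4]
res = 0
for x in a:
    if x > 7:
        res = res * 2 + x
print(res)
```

74

x=4: not >7
x=11: >7, res = 0*2+11 = 11
x=5: not >7
x=-3: not >7
x=8: >7, res = 11*2+8 = 30
x=14: >7, res = 30*2+14 = 74
x=4: not >7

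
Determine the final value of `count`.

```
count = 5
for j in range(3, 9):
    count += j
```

j=3: count = 5+3 = 8
j=4: count = 8+4 = 12
j=5: count = 12+5 = 17
j=6: count = 17+6 = 23
j=7: count = 23+7 = 30
j=8: count = 30+8 = 38

38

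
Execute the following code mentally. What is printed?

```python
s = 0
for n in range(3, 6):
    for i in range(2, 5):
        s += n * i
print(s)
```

108

n=3,i=2: s = 0+6 = 6
n=3,i=3: s = 6+9 = 15
n=3,i=4: s = 15+12 = 27
n=4,i=2: s = 27+8 = 35
n=4,i=3: s = 35+12 = 47
n=4,i=4: s = 47+16 = 63
n=5,i=2: s = 63+10 = 73
n=5,i=3: s = 73+15 = 88
n=5,i=4: s = 88+20 = 108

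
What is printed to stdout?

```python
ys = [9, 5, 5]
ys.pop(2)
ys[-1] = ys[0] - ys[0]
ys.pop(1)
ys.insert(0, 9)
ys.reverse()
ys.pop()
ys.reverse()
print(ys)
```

[9]

pop(2) removes 5 → [9, 5]
ys[-1] = ys[0]-ys[0] = 9-9 = 0 → [9, 0]
pop(1) removes 0 → [9]
insert 9 at 0 → [9, 9]
reverse → [9, 9]
pop() removes 9 → [9]
reverse → [9]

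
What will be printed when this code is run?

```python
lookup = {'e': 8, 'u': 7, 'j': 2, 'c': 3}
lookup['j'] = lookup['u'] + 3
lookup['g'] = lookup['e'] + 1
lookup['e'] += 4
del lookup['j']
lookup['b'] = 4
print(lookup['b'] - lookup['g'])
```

-5

lookup['j'] = lookup['u']+3 = 10 → {'e': 8, 'u': 7, 'j': 10, 'c': 3}
lookup['g'] = lookup['e']+1 = 9 → {'e': 8, 'u': 7, 'j': 10, 'c': 3, 'g': 9}
lookup['e'] = 8+4 = 12 → {'e': 12, 'u': 7, 'j': 10, 'c': 3, 'g': 9}
del 'j' → {'e': 12, 'u': 7, 'c': 3, 'g': 9}
lookup['b'] = 4 → {'e': 12, 'u': 7, 'c': 3, 'g': 9, 'b': 4}
lookup['b']-lookup['g'] = 4-9 = -5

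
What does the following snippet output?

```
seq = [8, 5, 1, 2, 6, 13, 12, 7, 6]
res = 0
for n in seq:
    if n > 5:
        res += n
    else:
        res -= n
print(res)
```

44

n=8: >5, res = 0+8 = 8
n=5: not >5, res = 8-5 = 3
n=1: not >5, res = 3-1 = 2
n=2: not >5, res = 2-2 = 0
n=6: >5, res = 0+6 = 6
n=13: >5, res = 6+13 = 19
n=12: >5, res = 19+12 = 31
n=7: >5, res = 31+7 = 38
n=6: >5, res = 38+6 = 44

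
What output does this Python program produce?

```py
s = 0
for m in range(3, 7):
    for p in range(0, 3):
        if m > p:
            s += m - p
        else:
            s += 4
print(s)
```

m=3,p=0: 3>0, s = 0+3 = 3
m=3,p=1: 3>1, s = 3+2 = 5
m=3,p=2: 3>2, s = 5+1 = 6
m=4,p=0: 4>0, s = 6+4 = 10
m=4,p=1: 4>1, s = 10+3 = 13
m=4,p=2: 4>2, s = 13+2 = 15
m=5,p=0: 5>0, s = 15+5 = 20
m=5,p=1: 5>1, s = 20+4 = 24
m=5,p=2: 5>2, s = 24+3 = 27
m=6,p=0: 6>0, s = 27+6 = 33
m=6,p=1: 6>1, s = 33+5 = 38
m=6,p=2: 6>2, s = 38+4 = 42

42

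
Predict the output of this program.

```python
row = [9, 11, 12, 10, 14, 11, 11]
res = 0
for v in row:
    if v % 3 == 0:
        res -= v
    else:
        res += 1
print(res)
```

v=9: %3==0, res = 0-9 = -9
v=11: not %3==0, res = (-9)+1 = -8
v=12: %3==0, res = (-8)-12 = -20
v=10: not %3==0, res = (-20)+1 = -19
v=14: not %3==0, res = (-19)+1 = -18
v=11: not %3==0, res = (-18)+1 = -17
v=11: not %3==0, res = (-17)+1 = -16

-16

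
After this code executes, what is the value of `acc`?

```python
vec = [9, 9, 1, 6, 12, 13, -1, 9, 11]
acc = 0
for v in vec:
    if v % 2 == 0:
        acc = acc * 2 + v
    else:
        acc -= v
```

v=9: not even, acc = 0-9 = -9
v=9: not even, acc = (-9)-9 = -18
v=1: not even, acc = (-18)-1 = -19
v=6: even, acc = (-19)*2+6 = -32
v=12: even, acc = (-32)*2+12 = -52
v=13: not even, acc = (-52)-13 = -65
v=-1: not even, acc = (-65)-(-1) = -64
v=9: not even, acc = (-64)-9 = -73
v=11: not even, acc = (-73)-11 = -84

-84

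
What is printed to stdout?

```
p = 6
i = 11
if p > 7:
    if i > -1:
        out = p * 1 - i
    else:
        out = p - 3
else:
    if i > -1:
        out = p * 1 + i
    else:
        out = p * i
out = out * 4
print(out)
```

68

p=6, i=11
p > 7 is False; i > -1 is True
→ out = p * 1 + i = 17
out = 17*4 = 68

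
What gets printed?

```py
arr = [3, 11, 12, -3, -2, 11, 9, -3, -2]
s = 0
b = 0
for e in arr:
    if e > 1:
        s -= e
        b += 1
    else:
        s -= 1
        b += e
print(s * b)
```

250

e=3: >1, s = 0-3 = -3; b=1
e=11: >1, s = (-3)-11 = -14; b=2
e=12: >1, s = (-14)-12 = -26; b=3
e=-3: not >1, s = (-26)-1 = -27; b=0
e=-2: not >1, s = (-27)-1 = -28; b=-2
e=11: >1, s = (-28)-11 = -39; b=-1
e=9: >1, s = (-39)-9 = -48; b=0
e=-3: not >1, s = (-48)-1 = -49; b=-3
e=-2: not >1, s = (-49)-1 = -50; b=-5
s*b = (-50)*(-5) = 250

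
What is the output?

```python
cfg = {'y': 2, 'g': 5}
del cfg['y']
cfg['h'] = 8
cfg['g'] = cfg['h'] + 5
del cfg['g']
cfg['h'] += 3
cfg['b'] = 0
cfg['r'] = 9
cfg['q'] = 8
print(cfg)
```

del 'y' → {'g': 5}
cfg['h'] = 8 → {'g': 5, 'h': 8}
cfg['g'] = cfg['h']+5 = 13 → {'g': 13, 'h': 8}
del 'g' → {'h': 8}
cfg['h'] = 8+3 = 11 → {'h': 11}
cfg['b'] = 0 → {'h': 11, 'b': 0}
cfg['r'] = 9 → {'h': 11, 'b': 0, 'r': 9}
cfg['q'] = 8 → {'h': 11, 'b': 0, 'r': 9, 'q': 8}

{'h': 11, 'b': 0, 'r': 9, 'q': 8}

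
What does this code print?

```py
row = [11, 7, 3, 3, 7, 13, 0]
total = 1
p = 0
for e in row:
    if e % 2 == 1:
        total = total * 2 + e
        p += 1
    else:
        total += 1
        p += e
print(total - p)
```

e=11: odd, total = 1*2+11 = 13; p=1
e=7: odd, total = 13*2+7 = 33; p=2
e=3: odd, total = 33*2+3 = 69; p=3
e=3: odd, total = 69*2+3 = 141; p=4
e=7: odd, total = 141*2+7 = 289; p=5
e=13: odd, total = 289*2+13 = 591; p=6
e=0: not odd, total = 591+1 = 592; p=6
total-p = 592-6 = 586

586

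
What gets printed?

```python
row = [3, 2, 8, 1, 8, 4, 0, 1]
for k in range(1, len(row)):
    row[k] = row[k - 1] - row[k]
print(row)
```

[3, 1, -7, -8, -16, -20, -20, -21]

k=1: row[1] = 3-2 = 1 → [3, 1, 8, 1, 8, 4, 0, 1]
k=2: row[2] = 1-8 = -7 → [3, 1, -7, 1, 8, 4, 0, 1]
k=3: row[3] = (-7)-1 = -8 → [3, 1, -7, -8, 8, 4, 0, 1]
k=4: row[4] = (-8)-8 = -16 → [3, 1, -7, -8, -16, 4, 0, 1]
k=5: row[5] = (-16)-4 = -20 → [3, 1, -7, -8, -16, -20, 0, 1]
k=6: row[6] = (-20)-0 = -20 → [3, 1, -7, -8, -16, -20, -20, 1]
k=7: row[7] = (-20)-1 = -21 → [3, 1, -7, -8, -16, -20, -20, -21]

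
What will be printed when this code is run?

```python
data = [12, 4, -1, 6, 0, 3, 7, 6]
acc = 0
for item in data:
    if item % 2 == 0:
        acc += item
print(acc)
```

item=12: even, acc = 0+12 = 12
item=4: even, acc = 12+4 = 16
item=-1: not even
item=6: even, acc = 16+6 = 22
item=0: even, acc = 22+0 = 22
item=3: not even
item=7: not even
item=6: even, acc = 22+6 = 28

28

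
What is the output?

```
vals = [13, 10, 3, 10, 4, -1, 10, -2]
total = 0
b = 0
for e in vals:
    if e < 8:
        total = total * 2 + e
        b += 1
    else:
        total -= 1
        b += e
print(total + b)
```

e=13: not <8, total = 0-1 = -1; b=13
e=10: not <8, total = (-1)-1 = -2; b=23
e=3: <8, total = (-2)*2+3 = -1; b=24
e=10: not <8, total = (-1)-1 = -2; b=34
e=4: <8, total = (-2)*2+4 = 0; b=35
e=-1: <8, total = 0*2+(-1) = -1; b=36
e=10: not <8, total = (-1)-1 = -2; b=46
e=-2: <8, total = (-2)*2+(-2) = -6; b=47
total+b = (-6)+47 = 41

41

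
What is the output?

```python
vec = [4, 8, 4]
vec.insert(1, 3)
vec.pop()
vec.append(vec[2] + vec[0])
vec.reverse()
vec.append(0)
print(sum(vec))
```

insert 3 at 1 → [4, 3, 8, 4]
pop() removes 4 → [4, 3, 8]
append vec[2]+vec[0] = 8+4 = 12 → [4, 3, 8, 12]
reverse → [12, 8, 3, 4]
append 0 → [12, 8, 3, 4, 0]
sum = 27

27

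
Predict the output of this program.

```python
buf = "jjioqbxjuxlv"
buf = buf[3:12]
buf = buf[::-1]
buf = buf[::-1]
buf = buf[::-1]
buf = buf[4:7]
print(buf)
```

slice [3:12] → 'oqbxjuxlv'
reverse → 'vlxujxbqo'
reverse → 'oqbxjuxlv'
reverse → 'vlxujxbqo'
slice [4:7] → 'jxb'

jxb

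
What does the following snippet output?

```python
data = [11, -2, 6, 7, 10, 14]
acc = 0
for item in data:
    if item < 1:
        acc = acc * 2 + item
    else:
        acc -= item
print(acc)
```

item=11: not <1, acc = 0-11 = -11
item=-2: <1, acc = (-11)*2+(-2) = -24
item=6: not <1, acc = (-24)-6 = -30
item=7: not <1, acc = (-30)-7 = -37
item=10: not <1, acc = (-37)-10 = -47
item=14: not <1, acc = (-47)-14 = -61

-61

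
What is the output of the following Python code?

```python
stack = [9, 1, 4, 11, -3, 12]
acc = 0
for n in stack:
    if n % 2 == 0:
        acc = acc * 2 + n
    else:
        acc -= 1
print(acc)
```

n=9: not even, acc = 0-1 = -1
n=1: not even, acc = (-1)-1 = -2
n=4: even, acc = (-2)*2+4 = 0
n=11: not even, acc = 0-1 = -1
n=-3: not even, acc = (-1)-1 = -2
n=12: even, acc = (-2)*2+12 = 8

8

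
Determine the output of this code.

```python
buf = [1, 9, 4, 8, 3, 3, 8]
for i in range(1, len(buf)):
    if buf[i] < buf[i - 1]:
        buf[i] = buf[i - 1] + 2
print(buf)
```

i=1: 9>=1, unchanged → [1, 9, 4, 8, 3, 3, 8]
i=2: 4<9, buf[2] = 9+2 = 11 → [1, 9, 11, 8, 3, 3, 8]
i=3: 8<11, buf[3] = 11+2 = 13 → [1, 9, 11, 13, 3, 3, 8]
i=4: 3<13, buf[4] = 13+2 = 15 → [1, 9, 11, 13, 15, 3, 8]
i=5: 3<15, buf[5] = 15+2 = 17 → [1, 9, 11, 13, 15, 17, 8]
i=6: 8<17, buf[6] = 17+2 = 19 → [1, 9, 11, 13, 15, 17, 19]

[1, 9, 11, 13, 15, 17, 19]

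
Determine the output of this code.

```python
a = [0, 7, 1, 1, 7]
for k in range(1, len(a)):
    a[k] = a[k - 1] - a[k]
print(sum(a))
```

k=1: a[1] = 0-7 = -7 → [0, -7, 1, 1, 7]
k=2: a[2] = (-7)-1 = -8 → [0, -7, -8, 1, 7]
k=3: a[3] = (-8)-1 = -9 → [0, -7, -8, -9, 7]
k=4: a[4] = (-9)-7 = -16 → [0, -7, -8, -9, -16]
sum = -40

-40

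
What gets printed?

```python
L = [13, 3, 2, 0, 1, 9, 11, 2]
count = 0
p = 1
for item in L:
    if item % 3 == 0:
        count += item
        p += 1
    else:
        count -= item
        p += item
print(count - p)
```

-50

item=13: not %3==0, count = 0-13 = -13; p=14
item=3: %3==0, count = (-13)+3 = -10; p=15
item=2: not %3==0, count = (-10)-2 = -12; p=17
item=0: %3==0, count = (-12)+0 = -12; p=18
item=1: not %3==0, count = (-12)-1 = -13; p=19
item=9: %3==0, count = (-13)+9 = -4; p=20
item=11: not %3==0, count = (-4)-11 = -15; p=31
item=2: not %3==0, count = (-15)-2 = -17; p=33
count-p = (-17)-33 = -50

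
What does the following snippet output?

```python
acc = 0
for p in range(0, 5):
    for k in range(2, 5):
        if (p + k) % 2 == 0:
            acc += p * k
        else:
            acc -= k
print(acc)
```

p=0,k=2: even sum, acc = 0+0 = 0
p=0,k=3: odd sum, acc = 0-3 = -3
p=0,k=4: even sum, acc = (-3)+0 = -3
p=1,k=2: odd sum, acc = (-3)-2 = -5
p=1,k=3: even sum, acc = (-5)+3 = -2
p=1,k=4: odd sum, acc = (-2)-4 = -6
p=2,k=2: even sum, acc = (-6)+4 = -2
p=2,k=3: odd sum, acc = (-2)-3 = -5
p=2,k=4: even sum, acc = (-5)+8 = 3
p=3,k=2: odd sum, acc = 3-2 = 1
p=3,k=3: even sum, acc = 1+9 = 10
p=3,k=4: odd sum, acc = 10-4 = 6
p=4,k=2: even sum, acc = 6+8 = 14
p=4,k=3: odd sum, acc = 14-3 = 11
p=4,k=4: even sum, acc = 11+16 = 27

27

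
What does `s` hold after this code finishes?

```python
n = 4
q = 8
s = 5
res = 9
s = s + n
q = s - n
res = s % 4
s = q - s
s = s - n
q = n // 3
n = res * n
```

s = 5+4 = 9
q = 9-4 = 5
res = 9%4 = 1
s = 5-9 = -4
s = (-4)-4 = -8
q = 4//3 = 1
n = 1*4 = 4

-8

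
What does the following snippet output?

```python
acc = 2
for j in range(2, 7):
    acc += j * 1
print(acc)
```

22

j=2: acc = 2+2*1 = 4
j=3: acc = 4+3*1 = 7
j=4: acc = 7+4*1 = 11
j=5: acc = 11+5*1 = 16
j=6: acc = 16+6*1 = 22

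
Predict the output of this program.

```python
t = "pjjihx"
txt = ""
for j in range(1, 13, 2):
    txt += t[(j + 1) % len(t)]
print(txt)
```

jhpjhp

j=1: add t[2]='j' → 'j'
j=3: add t[4]='h' → 'jh'
j=5: add t[0]='p' → 'jhp'
j=7: add t[2]='j' → 'jhpj'
j=9: add t[4]='h' → 'jhpjh'
j=11: add t[0]='p' → 'jhpjhp'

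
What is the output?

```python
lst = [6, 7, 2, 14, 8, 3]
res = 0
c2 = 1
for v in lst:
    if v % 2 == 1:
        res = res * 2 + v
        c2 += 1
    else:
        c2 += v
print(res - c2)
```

v=6: not odd; c2=7
v=7: odd, res = 0*2+7 = 7; c2=8
v=2: not odd; c2=10
v=14: not odd; c2=24
v=8: not odd; c2=32
v=3: odd, res = 7*2+3 = 17; c2=33
res-c2 = 17-33 = -16

-16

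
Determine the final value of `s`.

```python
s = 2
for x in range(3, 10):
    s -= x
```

-40

x=3: s = 2-3 = -1
x=4: s = (-1)-4 = -5
x=5: s = (-5)-5 = -10
x=6: s = (-10)-6 = -16
x=7: s = (-16)-7 = -23
x=8: s = (-23)-8 = -31
x=9: s = (-31)-9 = -40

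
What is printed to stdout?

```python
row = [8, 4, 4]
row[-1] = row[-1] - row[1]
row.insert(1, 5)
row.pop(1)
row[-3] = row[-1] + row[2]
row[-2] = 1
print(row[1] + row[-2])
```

row[-1] = row[-1]-row[1] = 4-4 = 0 → [8, 4, 0]
insert 5 at 1 → [8, 5, 4, 0]
pop(1) removes 5 → [8, 4, 0]
row[-3] = row[-1]+row[2] = 0+0 = 0 → [0, 4, 0]
row[-2] = 1 → [0, 1, 0]
row[1]+row[-2] = 1+1 = 2

2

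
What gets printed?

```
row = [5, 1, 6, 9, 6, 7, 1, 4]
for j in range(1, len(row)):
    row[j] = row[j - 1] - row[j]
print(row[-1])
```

-29

j=1: row[1] = 5-1 = 4 → [5, 4, 6, 9, 6, 7, 1, 4]
j=2: row[2] = 4-6 = -2 → [5, 4, -2, 9, 6, 7, 1, 4]
j=3: row[3] = (-2)-9 = -11 → [5, 4, -2, -11, 6, 7, 1, 4]
j=4: row[4] = (-11)-6 = -17 → [5, 4, -2, -11, -17, 7, 1, 4]
j=5: row[5] = (-17)-7 = -24 → [5, 4, -2, -11, -17, -24, 1, 4]
j=6: row[6] = (-24)-1 = -25 → [5, 4, -2, -11, -17, -24, -25, 4]
j=7: row[7] = (-25)-4 = -29 → [5, 4, -2, -11, -17, -24, -25, -29]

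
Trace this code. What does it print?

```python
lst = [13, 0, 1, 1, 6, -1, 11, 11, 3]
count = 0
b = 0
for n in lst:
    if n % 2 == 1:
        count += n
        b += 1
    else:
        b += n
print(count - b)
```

n=13: odd, count = 0+13 = 13; b=1
n=0: not odd; b=1
n=1: odd, count = 13+1 = 14; b=2
n=1: odd, count = 14+1 = 15; b=3
n=6: not odd; b=9
n=-1: odd, count = 15+(-1) = 14; b=10
n=11: odd, count = 14+11 = 25; b=11
n=11: odd, count = 25+11 = 36; b=12
n=3: odd, count = 36+3 = 39; b=13
count-b = 39-13 = 26

26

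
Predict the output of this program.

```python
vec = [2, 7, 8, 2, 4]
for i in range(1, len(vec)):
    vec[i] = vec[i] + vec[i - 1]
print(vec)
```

i=1: vec[1] = 7+2 = 9 → [2, 9, 8, 2, 4]
i=2: vec[2] = 8+9 = 17 → [2, 9, 17, 2, 4]
i=3: vec[3] = 2+17 = 19 → [2, 9, 17, 19, 4]
i=4: vec[4] = 4+19 = 23 → [2, 9, 17, 19, 23]

[2, 9, 17, 19, 23]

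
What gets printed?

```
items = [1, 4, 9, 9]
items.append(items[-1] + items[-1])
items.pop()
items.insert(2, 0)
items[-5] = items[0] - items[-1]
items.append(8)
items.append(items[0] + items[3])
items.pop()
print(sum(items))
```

22

append items[-1]+items[-1] = 9+9 = 18 → [1, 4, 9, 9, 18]
pop() removes 18 → [1, 4, 9, 9]
insert 0 at 2 → [1, 4, 0, 9, 9]
items[-5] = items[0]-items[-1] = 1-9 = -8 → [-8, 4, 0, 9, 9]
append 8 → [-8, 4, 0, 9, 9, 8]
append items[0]+items[3] = (-8)+9 = 1 → [-8, 4, 0, 9, 9, 8, 1]
pop() removes 1 → [-8, 4, 0, 9, 9, 8]
sum = 22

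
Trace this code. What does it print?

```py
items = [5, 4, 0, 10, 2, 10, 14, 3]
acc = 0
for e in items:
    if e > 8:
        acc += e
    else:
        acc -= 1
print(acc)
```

e=5: not >8, acc = 0-1 = -1
e=4: not >8, acc = (-1)-1 = -2
e=0: not >8, acc = (-2)-1 = -3
e=10: >8, acc = (-3)+10 = 7
e=2: not >8, acc = 7-1 = 6
e=10: >8, acc = 6+10 = 16
e=14: >8, acc = 16+14 = 30
e=3: not >8, acc = 30-1 = 29

29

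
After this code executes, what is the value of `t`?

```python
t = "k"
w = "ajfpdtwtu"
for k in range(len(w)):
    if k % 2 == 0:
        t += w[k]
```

k=0: add 'a' → 'ka'
k=1: skip
k=2: add 'f' → 'kaf'
k=3: skip
k=4: add 'd' → 'kafd'
k=5: skip
k=6: add 'w' → 'kafdw'
k=7: skip
k=8: add 'u' → 'kafdwu'

'kafdwu'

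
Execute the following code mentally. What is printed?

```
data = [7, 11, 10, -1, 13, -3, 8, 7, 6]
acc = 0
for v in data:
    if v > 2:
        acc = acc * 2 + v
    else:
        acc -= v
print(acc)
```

1156

v=7: >2, acc = 0*2+7 = 7
v=11: >2, acc = 7*2+11 = 25
v=10: >2, acc = 25*2+10 = 60
v=-1: not >2, acc = 60-(-1) = 61
v=13: >2, acc = 61*2+13 = 135
v=-3: not >2, acc = 135-(-3) = 138
v=8: >2, acc = 138*2+8 = 284
v=7: >2, acc = 284*2+7 = 575
v=6: >2, acc = 575*2+6 = 1156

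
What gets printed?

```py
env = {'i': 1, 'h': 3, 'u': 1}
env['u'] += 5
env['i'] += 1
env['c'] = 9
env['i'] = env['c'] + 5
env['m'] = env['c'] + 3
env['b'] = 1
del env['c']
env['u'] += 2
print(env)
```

env['u'] = 1+5 = 6 → {'i': 1, 'h': 3, 'u': 6}
env['i'] = 1+1 = 2 → {'i': 2, 'h': 3, 'u': 6}
env['c'] = 9 → {'i': 2, 'h': 3, 'u': 6, 'c': 9}
env['i'] = env['c']+5 = 14 → {'i': 14, 'h': 3, 'u': 6, 'c': 9}
env['m'] = env['c']+3 = 12 → {'i': 14, 'h': 3, 'u': 6, 'c': 9, 'm': 12}
env['b'] = 1 → {'i': 14, 'h': 3, 'u': 6, 'c': 9, 'm': 12, 'b': 1}
del 'c' → {'i': 14, 'h': 3, 'u': 6, 'm': 12, 'b': 1}
env['u'] = 6+2 = 8 → {'i': 14, 'h': 3, 'u': 8, 'm': 12, 'b': 1}

{'i': 14, 'h': 3, 'u': 8, 'm': 12, 'b': 1}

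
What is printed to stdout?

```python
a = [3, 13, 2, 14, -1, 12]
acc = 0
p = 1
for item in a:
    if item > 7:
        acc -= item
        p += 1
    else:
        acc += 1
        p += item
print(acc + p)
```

-28

item=3: not >7, acc = 0+1 = 1; p=4
item=13: >7, acc = 1-13 = -12; p=5
item=2: not >7, acc = (-12)+1 = -11; p=7
item=14: >7, acc = (-11)-14 = -25; p=8
item=-1: not >7, acc = (-25)+1 = -24; p=7
item=12: >7, acc = (-24)-12 = -36; p=8
acc+p = (-36)+8 = -28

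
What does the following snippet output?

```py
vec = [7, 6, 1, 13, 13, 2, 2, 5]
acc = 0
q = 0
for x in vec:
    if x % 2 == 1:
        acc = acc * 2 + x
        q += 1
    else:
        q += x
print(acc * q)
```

x=7: odd, acc = 0*2+7 = 7; q=1
x=6: not odd; q=7
x=1: odd, acc = 7*2+1 = 15; q=8
x=13: odd, acc = 15*2+13 = 43; q=9
x=13: odd, acc = 43*2+13 = 99; q=10
x=2: not odd; q=12
x=2: not odd; q=14
x=5: odd, acc = 99*2+5 = 203; q=15
acc*q = 203*15 = 3045

3045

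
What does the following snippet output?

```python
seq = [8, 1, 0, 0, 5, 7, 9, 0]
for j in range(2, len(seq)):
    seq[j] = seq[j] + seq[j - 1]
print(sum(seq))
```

74

j=2: seq[2] = 0+1 = 1 → [8, 1, 1, 0, 5, 7, 9, 0]
j=3: seq[3] = 0+1 = 1 → [8, 1, 1, 1, 5, 7, 9, 0]
j=4: seq[4] = 5+1 = 6 → [8, 1, 1, 1, 6, 7, 9, 0]
j=5: seq[5] = 7+6 = 13 → [8, 1, 1, 1, 6, 13, 9, 0]
j=6: seq[6] = 9+13 = 22 → [8, 1, 1, 1, 6, 13, 22, 0]
j=7: seq[7] = 0+22 = 22 → [8, 1, 1, 1, 6, 13, 22, 22]
sum = 74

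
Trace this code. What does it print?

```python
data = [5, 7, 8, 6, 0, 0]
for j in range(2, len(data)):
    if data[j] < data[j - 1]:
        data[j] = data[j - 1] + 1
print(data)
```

j=2: 8>=7, unchanged → [5, 7, 8, 6, 0, 0]
j=3: 6<8, data[3] = 8+1 = 9 → [5, 7, 8, 9, 0, 0]
j=4: 0<9, data[4] = 9+1 = 10 → [5, 7, 8, 9, 10, 0]
j=5: 0<10, data[5] = 10+1 = 11 → [5, 7, 8, 9, 10, 11]

[5, 7, 8, 9, 10, 11]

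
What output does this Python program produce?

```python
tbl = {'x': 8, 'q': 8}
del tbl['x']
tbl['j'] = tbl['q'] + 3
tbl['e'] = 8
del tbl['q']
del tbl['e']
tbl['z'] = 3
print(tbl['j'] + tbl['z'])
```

14

del 'x' → {'q': 8}
tbl['j'] = tbl['q']+3 = 11 → {'q': 8, 'j': 11}
tbl['e'] = 8 → {'q': 8, 'j': 11, 'e': 8}
del 'q' → {'j': 11, 'e': 8}
del 'e' → {'j': 11}
tbl['z'] = 3 → {'j': 11, 'z': 3}
tbl['j']+tbl['z'] = 11+3 = 14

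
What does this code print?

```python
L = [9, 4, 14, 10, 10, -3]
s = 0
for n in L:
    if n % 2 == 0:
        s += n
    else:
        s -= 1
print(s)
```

n=9: not even, s = 0-1 = -1
n=4: even, s = (-1)+4 = 3
n=14: even, s = 3+14 = 17
n=10: even, s = 17+10 = 27
n=10: even, s = 27+10 = 37
n=-3: not even, s = 37-1 = 36

36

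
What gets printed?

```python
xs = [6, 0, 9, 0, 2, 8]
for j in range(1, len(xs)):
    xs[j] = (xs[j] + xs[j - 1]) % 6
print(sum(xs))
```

j=1: xs[1] = (0+6)%6 = 0 → [6, 0, 9, 0, 2, 8]
j=2: xs[2] = (9+0)%6 = 3 → [6, 0, 3, 0, 2, 8]
j=3: xs[3] = (0+3)%6 = 3 → [6, 0, 3, 3, 2, 8]
j=4: xs[4] = (2+3)%6 = 5 → [6, 0, 3, 3, 5, 8]
j=5: xs[5] = (8+5)%6 = 1 → [6, 0, 3, 3, 5, 1]
sum = 18

18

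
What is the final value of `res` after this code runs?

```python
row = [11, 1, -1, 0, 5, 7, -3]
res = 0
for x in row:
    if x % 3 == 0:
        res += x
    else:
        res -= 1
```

x=11: not %3==0, res = 0-1 = -1
x=1: not %3==0, res = (-1)-1 = -2
x=-1: not %3==0, res = (-2)-1 = -3
x=0: %3==0, res = (-3)+0 = -3
x=5: not %3==0, res = (-3)-1 = -4
x=7: not %3==0, res = (-4)-1 = -5
x=-3: %3==0, res = (-5)+(-3) = -8

-8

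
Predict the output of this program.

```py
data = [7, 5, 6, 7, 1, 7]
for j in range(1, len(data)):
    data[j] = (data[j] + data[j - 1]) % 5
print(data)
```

j=1: data[1] = (5+7)%5 = 2 → [7, 2, 6, 7, 1, 7]
j=2: data[2] = (6+2)%5 = 3 → [7, 2, 3, 7, 1, 7]
j=3: data[3] = (7+3)%5 = 0 → [7, 2, 3, 0, 1, 7]
j=4: data[4] = (1+0)%5 = 1 → [7, 2, 3, 0, 1, 7]
j=5: data[5] = (7+1)%5 = 3 → [7, 2, 3, 0, 1, 3]

[7, 2, 3, 0, 1, 3]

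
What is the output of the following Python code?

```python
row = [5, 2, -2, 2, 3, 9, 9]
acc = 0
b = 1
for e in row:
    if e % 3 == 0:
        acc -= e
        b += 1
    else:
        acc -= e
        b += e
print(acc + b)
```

-17

e=5: not %3==0, acc = 0-5 = -5; b=6
e=2: not %3==0, acc = (-5)-2 = -7; b=8
e=-2: not %3==0, acc = (-7)-(-2) = -5; b=6
e=2: not %3==0, acc = (-5)-2 = -7; b=8
e=3: %3==0, acc = (-7)-3 = -10; b=9
e=9: %3==0, acc = (-10)-9 = -19; b=10
e=9: %3==0, acc = (-19)-9 = -28; b=11
acc+b = (-28)+11 = -17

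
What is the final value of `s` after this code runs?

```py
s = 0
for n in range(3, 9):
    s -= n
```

n=3: s = 0-3 = -3
n=4: s = (-3)-4 = -7
n=5: s = (-7)-5 = -12
n=6: s = (-12)-6 = -18
n=7: s = (-18)-7 = -25
n=8: s = (-25)-8 = -33

-33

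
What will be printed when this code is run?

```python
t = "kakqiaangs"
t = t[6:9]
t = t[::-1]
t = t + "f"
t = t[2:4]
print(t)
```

af

slice [6:9] → 'ang'
reverse → 'gna'
+ 'f' → 'gnaf'
slice [2:4] → 'af'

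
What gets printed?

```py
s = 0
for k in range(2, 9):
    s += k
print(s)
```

35

k=2: s = 0+2 = 2
k=3: s = 2+3 = 5
k=4: s = 5+4 = 9
k=5: s = 9+5 = 14
k=6: s = 14+6 = 20
k=7: s = 20+7 = 27
k=8: s = 27+8 = 35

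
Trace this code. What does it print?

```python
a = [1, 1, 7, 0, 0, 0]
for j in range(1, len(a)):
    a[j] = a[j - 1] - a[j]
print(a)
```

j=1: a[1] = 1-1 = 0 → [1, 0, 7, 0, 0, 0]
j=2: a[2] = 0-7 = -7 → [1, 0, -7, 0, 0, 0]
j=3: a[3] = (-7)-0 = -7 → [1, 0, -7, -7, 0, 0]
j=4: a[4] = (-7)-0 = -7 → [1, 0, -7, -7, -7, 0]
j=5: a[5] = (-7)-0 = -7 → [1, 0, -7, -7, -7, -7]

[1, 0, -7, -7, -7, -7]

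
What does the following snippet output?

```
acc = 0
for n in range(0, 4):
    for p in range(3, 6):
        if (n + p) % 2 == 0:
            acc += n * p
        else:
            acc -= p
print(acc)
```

n=0,p=3: odd sum, acc = 0-3 = -3
n=0,p=4: even sum, acc = (-3)+0 = -3
n=0,p=5: odd sum, acc = (-3)-5 = -8
n=1,p=3: even sum, acc = (-8)+3 = -5
n=1,p=4: odd sum, acc = (-5)-4 = -9
n=1,p=5: even sum, acc = (-9)+5 = -4
n=2,p=3: odd sum, acc = (-4)-3 = -7
n=2,p=4: even sum, acc = (-7)+8 = 1
n=2,p=5: odd sum, acc = 1-5 = -4
n=3,p=3: even sum, acc = (-4)+9 = 5
n=3,p=4: odd sum, acc = 5-4 = 1
n=3,p=5: even sum, acc = 1+15 = 16

16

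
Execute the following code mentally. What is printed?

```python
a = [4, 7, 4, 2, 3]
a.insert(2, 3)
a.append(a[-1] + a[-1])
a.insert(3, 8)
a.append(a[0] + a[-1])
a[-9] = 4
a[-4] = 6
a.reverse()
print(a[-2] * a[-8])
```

42

insert 3 at 2 → [4, 7, 3, 4, 2, 3]
append a[-1]+a[-1] = 3+3 = 6 → [4, 7, 3, 4, 2, 3, 6]
insert 8 at 3 → [4, 7, 3, 8, 4, 2, 3, 6]
append a[0]+a[-1] = 4+6 = 10 → [4, 7, 3, 8, 4, 2, 3, 6, 10]
a[-9] = 4 → [4, 7, 3, 8, 4, 2, 3, 6, 10]
a[-4] = 6 → [4, 7, 3, 8, 4, 6, 3, 6, 10]
reverse → [10, 6, 3, 6, 4, 8, 3, 7, 4]
a[-2]*a[-8] = 7*6 = 42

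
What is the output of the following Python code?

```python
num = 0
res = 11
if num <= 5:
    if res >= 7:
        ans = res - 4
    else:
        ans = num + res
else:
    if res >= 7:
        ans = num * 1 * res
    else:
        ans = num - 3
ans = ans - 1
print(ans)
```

num=0, res=11
num <= 5 is True; res >= 7 is True
→ ans = res - 4 = 7
ans = 7-1 = 6

6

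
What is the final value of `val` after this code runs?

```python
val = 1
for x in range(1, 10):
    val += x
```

x=1: val = 1+1 = 2
x=2: val = 2+2 = 4
x=3: val = 4+3 = 7
x=4: val = 7+4 = 11
x=5: val = 11+5 = 16
x=6: val = 16+6 = 22
x=7: val = 22+7 = 29
x=8: val = 29+8 = 37
x=9: val = 37+9 = 46

46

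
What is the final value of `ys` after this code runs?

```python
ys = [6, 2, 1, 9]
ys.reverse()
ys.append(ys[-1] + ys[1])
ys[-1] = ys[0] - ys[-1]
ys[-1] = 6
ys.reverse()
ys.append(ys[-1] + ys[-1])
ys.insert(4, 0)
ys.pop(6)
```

reverse → [9, 1, 2, 6]
append ys[-1]+ys[1] = 6+1 = 7 → [9, 1, 2, 6, 7]
ys[-1] = ys[0]-ys[-1] = 9-7 = 2 → [9, 1, 2, 6, 2]
ys[-1] = 6 → [9, 1, 2, 6, 6]
reverse → [6, 6, 2, 1, 9]
append ys[-1]+ys[-1] = 9+9 = 18 → [6, 6, 2, 1, 9, 18]
insert 0 at 4 → [6, 6, 2, 1, 0, 9, 18]
pop(6) removes 18 → [6, 6, 2, 1, 0, 9]

[6, 6, 2, 1, 0, 9]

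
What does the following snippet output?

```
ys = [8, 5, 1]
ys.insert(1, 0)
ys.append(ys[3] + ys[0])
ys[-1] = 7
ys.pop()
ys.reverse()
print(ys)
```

insert 0 at 1 → [8, 0, 5, 1]
append ys[3]+ys[0] = 1+8 = 9 → [8, 0, 5, 1, 9]
ys[-1] = 7 → [8, 0, 5, 1, 7]
pop() removes 7 → [8, 0, 5, 1]
reverse → [1, 5, 0, 8]

[1, 5, 0, 8]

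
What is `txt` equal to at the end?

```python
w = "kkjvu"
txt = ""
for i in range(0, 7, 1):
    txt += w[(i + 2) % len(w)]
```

i=0: add w[2]='j' → 'j'
i=1: add w[3]='v' → 'jv'
i=2: add w[4]='u' → 'jvu'
i=3: add w[0]='k' → 'jvuk'
i=4: add w[1]='k' → 'jvukk'
i=5: add w[2]='j' → 'jvukkj'
i=6: add w[3]='v' → 'jvukkjv'

'jvukkjv'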